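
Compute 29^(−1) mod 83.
29^(−1) ≡ 63 (mod 83)

Apply the extended Euclidean algorithm to (83, 29), tracking rows (r, s, t) with s·83 + t·29 = r. Each division r_prev = q·r_cur + r_new produces the new row as (previous row) − q·(current row):
  row A: (83, 1, 0)   [1·83 + 0·29 = 83]
  row B: (29, 0, 1)   [0·83 + 1·29 = 29]
  83 = 2·29 + 25   → row C = row A − 2·row B = (25, 1, −2)   [check: 1·83 − 2·29 = 25]
  29 = 1·25 + 4   → row D = row B − 1·row C = (4, −1, 3)   [check: −1·83 + 3·29 = 4]
  25 = 6·4 + 1   → row E = row C − 6·row D = (1, 7, −20)   [check: 7·83 − 20·29 = 1]
  4 = 4·1 + 0   → remainder 0, stop. gcd = 1 (last nonzero row E).
The gcd is 1, so 29 is invertible mod 83. The last nonzero row gives 7·83 − 20·29 = 1, so t = −20. So 29^(−1) ≡ −20 ≡ 63 (mod 83). Verify: 29 · 63 = 1827 ≡ 1 (mod 83). ✓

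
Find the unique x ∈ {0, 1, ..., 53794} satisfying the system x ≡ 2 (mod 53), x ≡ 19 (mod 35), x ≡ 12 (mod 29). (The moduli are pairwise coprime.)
x ≡ 44469 (mod 53795); the representative in [0, 53795) is 44469

The moduli 53, 35, 29 are pairwise coprime, so by the CRT there is a unique solution mod 53·35·29 = 53795.
Solve by successive substitution. Start with x ≡ 2 (mod 53).
  Combine with x ≡ 19 (mod 35): write x = 2 + 53·t and require 2 + 53·t ≡ 19 (mod 35), i.e. 53·t ≡ 19 − 2 ≡ 17 (mod 35). Since 53^(−1) ≡ 2 (mod 35) (53 ≡ 18 (mod 35)), t ≡ 2·17 ≡ 34 (mod 35). So x ≡ 2 + 53·34 = 1804 (mod 1855).
  Combine with x ≡ 12 (mod 29): write x = 1804 + 1855·t and require 1804 + 1855·t ≡ 12 (mod 29), i.e. 1855·t ≡ 12 − 1804 ≡ 6 (mod 29). Since 1855^(−1) ≡ 28 (mod 29) (1855 ≡ 28 (mod 29)), t ≡ 28·6 ≡ 23 (mod 29). So x ≡ 1804 + 1855·23 = 44469 (mod 53795).
Unique solution in [0, 53795): x = 44469.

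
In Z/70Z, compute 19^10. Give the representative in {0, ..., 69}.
51

Use repeated squaring. Binary(10) = 1010. Walk through the bits of the exponent 10 left-to-right: at each bit after the leading one, square the running value, then multiply by 19 if the bit is 1 (always reducing mod 70):
  bit 1 = 1 (leading): start with 19.
  bit 2 = 0: square 19^2 = 361 ≡ 11 (mod 70).
  bit 3 = 1: square 11^2 = 121 ≡ 51; bit is 1, so multiply 51·19 = 969 ≡ 59 (mod 70).
  bit 4 = 0: square 59^2 = 3481 ≡ 51 (mod 70).
Final value: 19^10 ≡ 51 (mod 70).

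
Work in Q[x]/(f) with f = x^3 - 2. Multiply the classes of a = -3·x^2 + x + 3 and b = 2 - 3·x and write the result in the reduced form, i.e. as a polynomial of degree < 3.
a · b ≡ -9·x^2 - 7·x + 24 (mod f(x))

First multiply in Q[x] without reducing: a · b = 9·x^3 - 9·x^2 - 7·x + 6. Now divide by f(x) = x^3 - 2, eliminating the leading term at each step:
  leading term 9·x^3: subtract (9)·f(x) = 9·x^3 - 18, leaving -9·x^2 - 7·x + 24
The degree is now < 3, so this is the remainder. Hence a · b ≡ -9·x^2 - 7·x + 24 in Q[x]/(f).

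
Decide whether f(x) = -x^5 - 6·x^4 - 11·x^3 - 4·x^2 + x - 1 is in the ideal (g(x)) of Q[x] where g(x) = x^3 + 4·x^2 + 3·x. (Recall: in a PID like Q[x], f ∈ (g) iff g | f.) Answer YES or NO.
NO

In Q[x] the ideal (g) consists of all multiples of g, so f ∈ (g) iff g | f, i.e. iff the remainder of f on division by g is 0. Divide f by g (g is monic, so eliminate the leading term of the running remainder at each step):
  leading term -x^5: subtract (-x^2)·g(x) = -x^5 - 4·x^4 - 3·x^3, leaving -2·x^4 - 8·x^3 - 4·x^2 + x - 1
  leading term -2·x^4: subtract (-2·x)·g(x) = -2·x^4 - 8·x^3 - 6·x^2, leaving 2·x^2 + x - 1
The remainder r(x) = 2·x^2 + x - 1 ≠ 0 (and deg r < deg g), so g ∤ f, i.e. f ∉ (g).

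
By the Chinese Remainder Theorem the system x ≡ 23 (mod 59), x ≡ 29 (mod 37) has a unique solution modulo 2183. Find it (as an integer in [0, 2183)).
x ≡ 436 (mod 2183); the representative in [0, 2183) is 436

The moduli 59, 37 are pairwise coprime, so by the CRT there is a unique solution mod 59·37 = 2183.
Solve by successive substitution. Start with x ≡ 23 (mod 59).
  Combine with x ≡ 29 (mod 37): write x = 23 + 59·t and require 23 + 59·t ≡ 29 (mod 37), i.e. 59·t ≡ 29 − 23 ≡ 6 (mod 37). Since 59^(−1) ≡ 32 (mod 37) (59 ≡ 22 (mod 37)), t ≡ 32·6 ≡ 7 (mod 37). So x ≡ 23 + 59·7 = 436 (mod 2183).
Unique solution in [0, 2183): x = 436.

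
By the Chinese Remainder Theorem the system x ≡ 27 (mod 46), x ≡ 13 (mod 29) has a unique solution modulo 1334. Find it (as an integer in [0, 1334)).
x ≡ 303 (mod 1334); the representative in [0, 1334) is 303

The moduli 46, 29 are pairwise coprime, so by the CRT there is a unique solution mod 46·29 = 1334.
Solve by successive substitution. Start with x ≡ 27 (mod 46).
  Combine with x ≡ 13 (mod 29): write x = 27 + 46·t and require 27 + 46·t ≡ 13 (mod 29), i.e. 46·t ≡ 13 − 27 ≡ 15 (mod 29). Since 46^(−1) ≡ 12 (mod 29) (46 ≡ 17 (mod 29)), t ≡ 12·15 ≡ 6 (mod 29). So x ≡ 27 + 46·6 = 303 (mod 1334).
Unique solution in [0, 1334): x = 303.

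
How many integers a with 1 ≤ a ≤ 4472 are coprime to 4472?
2016

The number of a ∈ {1, ..., 4472} with gcd(a, 4472) = 1 is by definition Euler's totient φ(4472). φ is multiplicative, with φ(p^e) = p^e − p^(e−1). Factorise 4472 = 2^3 · 13 · 43. Then
  φ(4472) = (2^3 − 2^2) · (13 − 1) · (43 − 1) = 4 · 12 · 42 = 2016.
So there are 2016 such integers.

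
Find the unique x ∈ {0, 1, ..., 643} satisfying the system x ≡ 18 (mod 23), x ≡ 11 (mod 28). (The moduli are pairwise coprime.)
The moduli 23, 28 are pairwise coprime, so by the CRT there is a unique solution mod 23·28 = 644.
Solve by successive substitution. Start with x ≡ 18 (mod 23).
  Combine with x ≡ 11 (mod 28): write x = 18 + 23·t and require 18 + 23·t ≡ 11 (mod 28), i.e. 23·t ≡ 11 − 18 ≡ 21 (mod 28). Since 23^(−1) ≡ 11 (mod 28), t ≡ 11·21 ≡ 7 (mod 28). So x ≡ 18 + 23·7 = 179 (mod 644).
Unique solution in [0, 644): x = 179.

Final answer: x ≡ 179 (mod 644); the representative in [0, 644) is 179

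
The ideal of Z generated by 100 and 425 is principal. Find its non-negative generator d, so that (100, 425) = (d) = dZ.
In the PID Z, (a, b) is generated by gcd(a, b). Compute gcd(425, 100) with the extended Euclidean algorithm, tracking rows (r, s, t) with s·425 + t·100 = r:
  row A: (425, 1, 0)   [1·425 + 0·100 = 425]
  row B: (100, 0, 1)   [0·425 + 1·100 = 100]
  425 = 4·100 + 25   → row C = row A − 4·row B = (25, 1, −4)   [check: 1·425 − 4·100 = 25]
  100 = 4·25 + 0   → remainder 0, stop. gcd = 25 (last nonzero row C).
So gcd(100, 425) = 25, with Bézout identity 1·425 − 4·100 = 25. Containment (⊇): the Bézout identity exhibits 25 as an element of (100, 425), giving (25) ⊆ (100, 425). Containment (⊆): since 25 | 100 and 25 | 425 (100 = 25·4, 425 = 25·17), every Z-linear combination of 100 and 425 is divisible by 25, so (100, 425) ⊆ (25). Therefore (100, 425) = (25), d = 25.

Final answer: (100, 425) = (25); d = 25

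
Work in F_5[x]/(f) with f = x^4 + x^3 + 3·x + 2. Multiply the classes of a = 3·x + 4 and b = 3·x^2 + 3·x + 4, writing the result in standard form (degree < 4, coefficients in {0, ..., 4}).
Multiply as integer polynomials: a · b = 9·x^3 + 21·x^2 + 24·x + 16. Reducing coefficients mod 5: a · b ≡ 4·x^3 + x^2 + 4·x + 1. This already has degree < 4, so no reduction by f is needed. Hence a · b ≡ 4·x^3 + x^2 + 4·x + 1 in F_5[x]/(f).

Final answer: a · b ≡ 4·x^3 + x^2 + 4·x + 1 (mod f(x))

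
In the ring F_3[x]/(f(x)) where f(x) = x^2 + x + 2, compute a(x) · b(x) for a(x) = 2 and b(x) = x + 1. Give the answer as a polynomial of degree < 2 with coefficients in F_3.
Multiply as integer polynomials: a · b = 2·x + 2. Reducing coefficients mod 3: a · b ≡ 2·x + 2. This already has degree < 2, so no reduction by f is needed. Hence a · b ≡ 2·x + 2 in F_3[x]/(f).

Final answer: a · b ≡ 2·x + 2 (mod f(x))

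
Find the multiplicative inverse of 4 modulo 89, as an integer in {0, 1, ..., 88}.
Apply the extended Euclidean algorithm to (89, 4), tracking rows (r, s, t) with s·89 + t·4 = r. Each division r_prev = q·r_cur + r_new produces the new row as (previous row) − q·(current row):
  row A: (89, 1, 0)   [1·89 + 0·4 = 89]
  row B: (4, 0, 1)   [0·89 + 1·4 = 4]
  89 = 22·4 + 1   → row C = row A − 22·row B = (1, 1, −22)   [check: 1·89 − 22·4 = 1]
  4 = 4·1 + 0   → remainder 0, stop. gcd = 1 (last nonzero row C).
The gcd is 1, so 4 is invertible mod 89. The last nonzero row gives 1·89 − 22·4 = 1, so t = −22. So 4^(−1) ≡ −22 ≡ 67 (mod 89). Verify: 4 · 67 = 268 ≡ 1 (mod 89). ✓

Final answer: 4^(−1) ≡ 67 (mod 89)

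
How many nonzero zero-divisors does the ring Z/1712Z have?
Z/1712Z has 863 nonzero zero-divisors

In Z/1712Z each nonzero element is either a unit (gcd with 1712 is 1) or a zero-divisor (gcd > 1). The number of units is φ(1712): factorise 1712 = 2^4 · 107, so φ(1712) = (2^4 − 2^3) · (107 − 1) = 8 · 106 = 848. The nonzero elements number 1712 − 1 = 1711. Hence the nonzero zero-divisors number 1711 − 848 = 863.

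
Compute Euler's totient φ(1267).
φ(1267) = 1080

φ is multiplicative, with φ(p^e) = p^e − p^(e−1). Factorise 1267 = 7 · 181. Then
  φ(1267) = (7 − 1) · (181 − 1) = 6 · 180 = 1080.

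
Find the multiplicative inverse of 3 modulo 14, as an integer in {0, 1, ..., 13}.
3^(−1) ≡ 5 (mod 14)

Apply the extended Euclidean algorithm to (14, 3), tracking rows (r, s, t) with s·14 + t·3 = r. Each division r_prev = q·r_cur + r_new produces the new row as (previous row) − q·(current row):
  row A: (14, 1, 0)   [1·14 + 0·3 = 14]
  row B: (3, 0, 1)   [0·14 + 1·3 = 3]
  14 = 4·3 + 2   → row C = row A − 4·row B = (2, 1, −4)   [check: 1·14 − 4·3 = 2]
  3 = 1·2 + 1   → row D = row B − 1·row C = (1, −1, 5)   [check: −1·14 + 5·3 = 1]
  2 = 2·1 + 0   → remainder 0, stop. gcd = 1 (last nonzero row D).
The gcd is 1, so 3 is invertible mod 14. The last nonzero row gives −1·14 + 5·3 = 1, so t = 5. So 3^(−1) ≡ 5 (mod 14). Verify: 3 · 5 = 15 ≡ 1 (mod 14). ✓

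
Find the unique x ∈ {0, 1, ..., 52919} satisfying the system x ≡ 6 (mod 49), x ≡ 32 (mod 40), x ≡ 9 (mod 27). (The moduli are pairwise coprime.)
x ≡ 52632 (mod 52920); the representative in [0, 52920) is 52632

The moduli 49, 40, 27 are pairwise coprime, so by the CRT there is a unique solution mod 49·40·27 = 52920.
Solve by successive substitution. Start with x ≡ 6 (mod 49).
  Combine with x ≡ 32 (mod 40): write x = 6 + 49·t and require 6 + 49·t ≡ 32 (mod 40), i.e. 49·t ≡ 32 − 6 ≡ 26 (mod 40). Since 49^(−1) ≡ 9 (mod 40) (49 ≡ 9 (mod 40)), t ≡ 9·26 ≡ 34 (mod 40). So x ≡ 6 + 49·34 = 1672 (mod 1960).
  Combine with x ≡ 9 (mod 27): write x = 1672 + 1960·t and require 1672 + 1960·t ≡ 9 (mod 27), i.e. 1960·t ≡ 9 − 1672 ≡ 11 (mod 27). Since 1960^(−1) ≡ 22 (mod 27) (1960 ≡ 16 (mod 27)), t ≡ 22·11 ≡ 26 (mod 27). So x ≡ 1672 + 1960·26 = 52632 (mod 52920).
Unique solution in [0, 52920): x = 52632.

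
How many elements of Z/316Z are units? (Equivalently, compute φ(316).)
An element a ∈ Z/316Z is a unit iff gcd(a, 316) = 1, so the number of units is φ(316). φ is multiplicative, with φ(p^e) = p^e − p^(e−1). Factorise 316 = 2^2 · 79. Then
  φ(316) = (2^2 − 2^1) · (79 − 1) = 2 · 78 = 156.

Final answer: Z/316Z has φ(316) = 156 units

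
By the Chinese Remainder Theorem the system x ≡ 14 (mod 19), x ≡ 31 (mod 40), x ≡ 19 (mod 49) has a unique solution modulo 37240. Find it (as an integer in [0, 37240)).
x ≡ 32751 (mod 37240); the representative in [0, 37240) is 32751

The moduli 19, 40, 49 are pairwise coprime, so by the CRT there is a unique solution mod 19·40·49 = 37240.
Solve by successive substitution. Start with x ≡ 14 (mod 19).
  Combine with x ≡ 31 (mod 40): write x = 14 + 19·t and require 14 + 19·t ≡ 31 (mod 40), i.e. 19·t ≡ 31 − 14 ≡ 17 (mod 40). Since 19^(−1) ≡ 19 (mod 40), t ≡ 19·17 ≡ 3 (mod 40). So x ≡ 14 + 19·3 = 71 (mod 760).
  Combine with x ≡ 19 (mod 49): write x = 71 + 760·t and require 71 + 760·t ≡ 19 (mod 49), i.e. 760·t ≡ 19 − 71 ≡ 46 (mod 49). Since 760^(−1) ≡ 2 (mod 49) (760 ≡ 25 (mod 49)), t ≡ 2·46 ≡ 43 (mod 49). So x ≡ 71 + 760·43 = 32751 (mod 37240).
Unique solution in [0, 37240): x = 32751.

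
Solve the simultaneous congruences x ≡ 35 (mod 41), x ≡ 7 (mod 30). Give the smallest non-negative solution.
The moduli 41, 30 are pairwise coprime, so by the CRT there is a unique solution mod 41·30 = 1230.
Solve by successive substitution. Start with x ≡ 35 (mod 41).
  Combine with x ≡ 7 (mod 30): write x = 35 + 41·t and require 35 + 41·t ≡ 7 (mod 30), i.e. 41·t ≡ 7 − 35 ≡ 2 (mod 30). Since 41^(−1) ≡ 11 (mod 30) (41 ≡ 11 (mod 30)), t ≡ 11·2 ≡ 22 (mod 30). So x ≡ 35 + 41·22 = 937 (mod 1230).
Unique solution in [0, 1230): x = 937.

Final answer: x ≡ 937 (mod 1230); the representative in [0, 1230) is 937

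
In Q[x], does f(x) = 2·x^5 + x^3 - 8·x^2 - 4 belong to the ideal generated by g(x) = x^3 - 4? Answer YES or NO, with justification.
In Q[x] the ideal (g) consists of all multiples of g, so f ∈ (g) iff g | f, i.e. iff the remainder of f on division by g is 0. Divide f by g (g is monic, so eliminate the leading term of the running remainder at each step):
  leading term 2·x^5: subtract (2·x^2)·g(x) = 2·x^5 - 8·x^2, leaving x^3 - 4
  leading term x^3: subtract (1)·g(x) = x^3 - 4, leaving 0
The remainder is 0, so f(x) = g(x) · h(x) with h(x) = 2·x^2 + 1. Hence g | f, i.e. f ∈ (g).

Final answer: YES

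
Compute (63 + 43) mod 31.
13

Reduce the summands first: 63 ≡ 1, 43 ≡ 12 (mod 31), so 63 + 43 ≡ 1 + 12 (mod 31). 1 + 12 = 13; 13 = 0·31 + 13, so (63 + 43) mod 31 = 13.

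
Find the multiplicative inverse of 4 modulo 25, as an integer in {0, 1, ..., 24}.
4^(−1) ≡ 19 (mod 25)

Apply the extended Euclidean algorithm to (25, 4), tracking rows (r, s, t) with s·25 + t·4 = r. Each division r_prev = q·r_cur + r_new produces the new row as (previous row) − q·(current row):
  row A: (25, 1, 0)   [1·25 + 0·4 = 25]
  row B: (4, 0, 1)   [0·25 + 1·4 = 4]
  25 = 6·4 + 1   → row C = row A − 6·row B = (1, 1, −6)   [check: 1·25 − 6·4 = 1]
  4 = 4·1 + 0   → remainder 0, stop. gcd = 1 (last nonzero row C).
The gcd is 1, so 4 is invertible mod 25. The last nonzero row gives 1·25 − 6·4 = 1, so t = −6. So 4^(−1) ≡ −6 ≡ 19 (mod 25). Verify: 4 · 19 = 76 ≡ 1 (mod 25). ✓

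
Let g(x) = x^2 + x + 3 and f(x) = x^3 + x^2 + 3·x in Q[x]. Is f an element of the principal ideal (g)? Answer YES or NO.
In Q[x] the ideal (g) consists of all multiples of g, so f ∈ (g) iff g | f, i.e. iff the remainder of f on division by g is 0. Divide f by g (g is monic, so eliminate the leading term of the running remainder at each step):
  leading term x^3: subtract (x)·g(x) = x^3 + x^2 + 3·x, leaving 0
The remainder is 0, so f(x) = g(x) · h(x) with h(x) = x. Hence g | f, i.e. f ∈ (g).

Final answer: YES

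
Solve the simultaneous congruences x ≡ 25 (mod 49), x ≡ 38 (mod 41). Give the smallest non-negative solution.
The moduli 49, 41 are pairwise coprime, so by the CRT there is a unique solution mod 49·41 = 2009.
Solve by successive substitution. Start with x ≡ 25 (mod 49).
  Combine with x ≡ 38 (mod 41): write x = 25 + 49·t and require 25 + 49·t ≡ 38 (mod 41), i.e. 49·t ≡ 38 − 25 ≡ 13 (mod 41). Since 49^(−1) ≡ 36 (mod 41) (49 ≡ 8 (mod 41)), t ≡ 36·13 ≡ 17 (mod 41). So x ≡ 25 + 49·17 = 858 (mod 2009).
Unique solution in [0, 2009): x = 858.

Final answer: x ≡ 858 (mod 2009); the representative in [0, 2009) is 858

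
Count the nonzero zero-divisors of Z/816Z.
Z/816Z has 559 nonzero zero-divisors

In Z/816Z each nonzero element is either a unit (gcd with 816 is 1) or a zero-divisor (gcd > 1). The number of units is φ(816): factorise 816 = 2^4 · 3 · 17, so φ(816) = (2^4 − 2^3) · (3 − 1) · (17 − 1) = 8 · 2 · 16 = 256. The nonzero elements number 816 − 1 = 815. Hence the nonzero zero-divisors number 815 − 256 = 559.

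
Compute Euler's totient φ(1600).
φ(1600) = 640

φ is multiplicative, with φ(p^e) = p^e − p^(e−1). Factorise 1600 = 2^6 · 5^2. Then
  φ(1600) = (2^6 − 2^5) · (5^2 − 5^1) = 32 · 20 = 640.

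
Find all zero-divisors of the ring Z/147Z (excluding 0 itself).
An element a ∈ Z/147Z (with a ≠ 0) is a zero-divisor iff gcd(a, 147) > 1 (because a is a unit precisely when gcd(a, n) = 1, and in Z/nZ every nonzero, non-unit element is a zero-divisor). Scan a = 1, ..., 146 and keep those with gcd(a, 147) > 1:
  gcd(3, 147) = 3, gcd(6, 147) = 3, gcd(7, 147) = 7, gcd(9, 147) = 3, gcd(12, 147) = 3, gcd(14, 147) = 7, gcd(15, 147) = 3, gcd(18, 147) = 3, gcd(21, 147) = 21, gcd(24, 147) = 3, gcd(27, 147) = 3, gcd(28, 147) = 7, gcd(30, 147) = 3, gcd(33, 147) = 3, gcd(35, 147) = 7, gcd(36, 147) = 3, gcd(39, 147) = 3, gcd(42, 147) = 21, gcd(45, 147) = 3, gcd(48, 147) = 3, gcd(49, 147) = 49, gcd(51, 147) = 3, gcd(54, 147) = 3, gcd(56, 147) = 7, gcd(57, 147) = 3, gcd(60, 147) = 3, gcd(63, 147) = 21, gcd(66, 147) = 3, gcd(69, 147) = 3, gcd(70, 147) = 7, gcd(72, 147) = 3, gcd(75, 147) = 3, gcd(77, 147) = 7, gcd(78, 147) = 3, gcd(81, 147) = 3, gcd(84, 147) = 21, gcd(87, 147) = 3, gcd(90, 147) = 3, gcd(91, 147) = 7, gcd(93, 147) = 3, gcd(96, 147) = 3, gcd(98, 147) = 49, gcd(99, 147) = 3, gcd(102, 147) = 3, gcd(105, 147) = 21, gcd(108, 147) = 3, gcd(111, 147) = 3, gcd(112, 147) = 7, gcd(114, 147) = 3, gcd(117, 147) = 3, gcd(119, 147) = 7, gcd(120, 147) = 3, gcd(123, 147) = 3, gcd(126, 147) = 21, gcd(129, 147) = 3, gcd(132, 147) = 3, gcd(133, 147) = 7, gcd(135, 147) = 3, gcd(138, 147) = 3, gcd(140, 147) = 7, gcd(141, 147) = 3, gcd(144, 147) = 3.
All other a ∈ {1, ..., 146} have gcd(a, 147) = 1 and are units. So the nonzero zero-divisors are exactly the 62 values of a appearing in this scan.

Final answer: nonzero zero-divisors of Z/147Z = {3, 6, 7, 9, 12, 14, 15, 18, 21, 24, 27, 28, 30, 33, 35, 36, 39, 42, 45, 48, 49, 51, 54, 56, 57, 60, 63, 66, 69, 70, 72, 75, 77, 78, 81, 84, 87, 90, 91, 93, 96, 98, 99, 102, 105, 108, 111, 112, 114, 117, 119, 120, 123, 126, 129, 132, 133, 135, 138, 140, 141, 144}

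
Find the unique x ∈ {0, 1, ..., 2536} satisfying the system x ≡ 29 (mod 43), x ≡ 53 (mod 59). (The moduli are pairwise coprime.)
The moduli 43, 59 are pairwise coprime, so by the CRT there is a unique solution mod 43·59 = 2537.
Solve by successive substitution. Start with x ≡ 29 (mod 43).
  Combine with x ≡ 53 (mod 59): write x = 29 + 43·t and require 29 + 43·t ≡ 53 (mod 59), i.e. 43·t ≡ 53 − 29 ≡ 24 (mod 59). Since 43^(−1) ≡ 11 (mod 59), t ≡ 11·24 ≡ 28 (mod 59). So x ≡ 29 + 43·28 = 1233 (mod 2537).
Unique solution in [0, 2537): x = 1233.

Final answer: x ≡ 1233 (mod 2537); the representative in [0, 2537) is 1233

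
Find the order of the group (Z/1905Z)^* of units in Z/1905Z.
(Z/1905Z)^* consists of the classes a with gcd(a, 1905) = 1, so its order is φ(1905). φ is multiplicative, with φ(p^e) = p^e − p^(e−1). Factorise 1905 = 3 · 5 · 127. Then
  φ(1905) = (3 − 1) · (5 − 1) · (127 − 1) = 2 · 4 · 126 = 1008.
Thus |(Z/1905Z)^*| = 1008.

Final answer: |(Z/1905Z)^*| = 1008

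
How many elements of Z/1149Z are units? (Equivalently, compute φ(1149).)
Z/1149Z has φ(1149) = 764 units

An element a ∈ Z/1149Z is a unit iff gcd(a, 1149) = 1, so the number of units is φ(1149). φ is multiplicative, with φ(p^e) = p^e − p^(e−1). Factorise 1149 = 3 · 383. Then
  φ(1149) = (3 − 1) · (383 − 1) = 2 · 382 = 764.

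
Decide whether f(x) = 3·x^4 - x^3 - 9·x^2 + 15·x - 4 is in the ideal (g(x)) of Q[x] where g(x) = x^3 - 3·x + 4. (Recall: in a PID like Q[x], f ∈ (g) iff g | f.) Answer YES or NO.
YES

In Q[x] the ideal (g) consists of all multiples of g, so f ∈ (g) iff g | f, i.e. iff the remainder of f on division by g is 0. Divide f by g (g is monic, so eliminate the leading term of the running remainder at each step):
  leading term 3·x^4: subtract (3·x)·g(x) = 3·x^4 - 9·x^2 + 12·x, leaving -x^3 + 3·x - 4
  leading term -x^3: subtract (-1)·g(x) = -x^3 + 3·x - 4, leaving 0
The remainder is 0, so f(x) = g(x) · h(x) with h(x) = 3·x - 1. Hence g | f, i.e. f ∈ (g).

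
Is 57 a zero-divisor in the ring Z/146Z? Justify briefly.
NO

gcd(57, 146) = 1, so 57 is a unit in Z/146Z (it has a multiplicative inverse). A unit cannot be a zero-divisor: if 57·b ≡ 0 then multiplying both sides by 57^(−1) gives b ≡ 0. So 57 is not a zero-divisor.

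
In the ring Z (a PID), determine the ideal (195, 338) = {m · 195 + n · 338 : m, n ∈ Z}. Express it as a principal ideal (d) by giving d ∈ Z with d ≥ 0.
In the PID Z, (a, b) is generated by gcd(a, b). Compute gcd(338, 195) with the extended Euclidean algorithm, tracking rows (r, s, t) with s·338 + t·195 = r:
  row A: (338, 1, 0)   [1·338 + 0·195 = 338]
  row B: (195, 0, 1)   [0·338 + 1·195 = 195]
  338 = 1·195 + 143   → row C = row A − 1·row B = (143, 1, −1)   [check: 1·338 − 1·195 = 143]
  195 = 1·143 + 52   → row D = row B − 1·row C = (52, −1, 2)   [check: −1·338 + 2·195 = 52]
  143 = 2·52 + 39   → row E = row C − 2·row D = (39, 3, −5)   [check: 3·338 − 5·195 = 39]
  52 = 1·39 + 13   → row F = row D − 1·row E = (13, −4, 7)   [check: −4·338 + 7·195 = 13]
  39 = 3·13 + 0   → remainder 0, stop. gcd = 13 (last nonzero row F).
So gcd(195, 338) = 13, with Bézout identity −4·338 + 7·195 = 13. Containment (⊇): the Bézout identity exhibits 13 as an element of (195, 338), giving (13) ⊆ (195, 338). Containment (⊆): since 13 | 195 and 13 | 338 (195 = 13·15, 338 = 13·26), every Z-linear combination of 195 and 338 is divisible by 13, so (195, 338) ⊆ (13). Therefore (195, 338) = (13), d = 13.

Final answer: (195, 338) = (13); d = 13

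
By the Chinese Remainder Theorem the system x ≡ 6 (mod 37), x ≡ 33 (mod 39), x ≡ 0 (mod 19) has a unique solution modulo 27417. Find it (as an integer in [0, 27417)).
x ≡ 228 (mod 27417); the representative in [0, 27417) is 228

The moduli 37, 39, 19 are pairwise coprime, so by the CRT there is a unique solution mod 37·39·19 = 27417.
Solve by successive substitution. Start with x ≡ 6 (mod 37).
  Combine with x ≡ 33 (mod 39): write x = 6 + 37·t and require 6 + 37·t ≡ 33 (mod 39), i.e. 37·t ≡ 33 − 6 ≡ 27 (mod 39). Since 37^(−1) ≡ 19 (mod 39), t ≡ 19·27 ≡ 6 (mod 39). So x ≡ 6 + 37·6 = 228 (mod 1443).
  Combine with x ≡ 0 (mod 19): write x = 228 + 1443·t and require 228 + 1443·t ≡ 0 (mod 19), i.e. 1443·t ≡ 0 − 228 ≡ 0 (mod 19). Since 1443^(−1) ≡ 18 (mod 19) (1443 ≡ 18 (mod 19)), t ≡ 18·0 ≡ 0 (mod 19). So x ≡ 228 + 1443·0 = 228 (mod 27417).
Unique solution in [0, 27417): x = 228.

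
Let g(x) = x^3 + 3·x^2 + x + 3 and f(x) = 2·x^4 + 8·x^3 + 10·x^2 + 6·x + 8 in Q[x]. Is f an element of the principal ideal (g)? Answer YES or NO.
NO

In Q[x] the ideal (g) consists of all multiples of g, so f ∈ (g) iff g | f, i.e. iff the remainder of f on division by g is 0. Divide f by g (g is monic, so eliminate the leading term of the running remainder at each step):
  leading term 2·x^4: subtract (2·x)·g(x) = 2·x^4 + 6·x^3 + 2·x^2 + 6·x, leaving 2·x^3 + 8·x^2 + 8
  leading term 2·x^3: subtract (2)·g(x) = 2·x^3 + 6·x^2 + 2·x + 6, leaving 2·x^2 - 2·x + 2
The remainder r(x) = 2·x^2 - 2·x + 2 ≠ 0 (and deg r < deg g), so g ∤ f, i.e. f ∉ (g).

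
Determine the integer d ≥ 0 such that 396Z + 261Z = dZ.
In the PID Z, (a, b) is generated by gcd(a, b). Compute gcd(396, 261) with the extended Euclidean algorithm, tracking rows (r, s, t) with s·396 + t·261 = r:
  row A: (396, 1, 0)   [1·396 + 0·261 = 396]
  row B: (261, 0, 1)   [0·396 + 1·261 = 261]
  396 = 1·261 + 135   → row C = row A − 1·row B = (135, 1, −1)   [check: 1·396 − 1·261 = 135]
  261 = 1·135 + 126   → row D = row B − 1·row C = (126, −1, 2)   [check: −1·396 + 2·261 = 126]
  135 = 1·126 + 9   → row E = row C − 1·row D = (9, 2, −3)   [check: 2·396 − 3·261 = 9]
  126 = 14·9 + 0   → remainder 0, stop. gcd = 9 (last nonzero row E).
So gcd(396, 261) = 9, with Bézout identity 2·396 − 3·261 = 9. Containment (⊇): the Bézout identity exhibits 9 as an element of (396, 261), giving (9) ⊆ (396, 261). Containment (⊆): since 9 | 396 and 9 | 261 (396 = 9·44, 261 = 9·29), every Z-linear combination of 396 and 261 is divisible by 9, so (396, 261) ⊆ (9). Therefore (396, 261) = (9), d = 9.

Final answer: (396, 261) = (9); d = 9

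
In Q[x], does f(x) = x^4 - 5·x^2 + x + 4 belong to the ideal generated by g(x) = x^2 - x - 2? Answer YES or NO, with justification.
NO

In Q[x] the ideal (g) consists of all multiples of g, so f ∈ (g) iff g | f, i.e. iff the remainder of f on division by g is 0. Divide f by g (g is monic, so eliminate the leading term of the running remainder at each step):
  leading term x^4: subtract (x^2)·g(x) = x^4 - x^3 - 2·x^2, leaving x^3 - 3·x^2 + x + 4
  leading term x^3: subtract (x)·g(x) = x^3 - x^2 - 2·x, leaving -2·x^2 + 3·x + 4
  leading term -2·x^2: subtract (-2)·g(x) = -2·x^2 + 2·x + 4, leaving x
The remainder r(x) = x ≠ 0 (and deg r < deg g), so g ∤ f, i.e. f ∉ (g).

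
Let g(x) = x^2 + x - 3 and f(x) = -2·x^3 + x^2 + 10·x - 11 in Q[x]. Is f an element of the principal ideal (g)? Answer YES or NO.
In Q[x] the ideal (g) consists of all multiples of g, so f ∈ (g) iff g | f, i.e. iff the remainder of f on division by g is 0. Divide f by g (g is monic, so eliminate the leading term of the running remainder at each step):
  leading term -2·x^3: subtract (-2·x)·g(x) = -2·x^3 - 2·x^2 + 6·x, leaving 3·x^2 + 4·x - 11
  leading term 3·x^2: subtract (3)·g(x) = 3·x^2 + 3·x - 9, leaving x - 2
The remainder r(x) = x - 2 ≠ 0 (and deg r < deg g), so g ∤ f, i.e. f ∉ (g).

Final answer: NO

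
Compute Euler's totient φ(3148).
φ(3148) = 1572

φ is multiplicative, with φ(p^e) = p^e − p^(e−1). Factorise 3148 = 2^2 · 787. Then
  φ(3148) = (2^2 − 2^1) · (787 − 1) = 2 · 786 = 1572.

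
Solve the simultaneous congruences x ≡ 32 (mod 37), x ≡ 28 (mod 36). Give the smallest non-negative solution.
x ≡ 1216 (mod 1332); the representative in [0, 1332) is 1216

The moduli 37, 36 are pairwise coprime, so by the CRT there is a unique solution mod 37·36 = 1332.
Solve by successive substitution. Start with x ≡ 32 (mod 37).
  Combine with x ≡ 28 (mod 36): write x = 32 + 37·t and require 32 + 37·t ≡ 28 (mod 36), i.e. 37·t ≡ 28 − 32 ≡ 32 (mod 36). Since 37^(−1) ≡ 1 (mod 36) (37 ≡ 1 (mod 36)), t ≡ 1·32 ≡ 32 (mod 36). So x ≡ 32 + 37·32 = 1216 (mod 1332).
Unique solution in [0, 1332): x = 1216.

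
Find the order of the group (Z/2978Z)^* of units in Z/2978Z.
(Z/2978Z)^* consists of the classes a with gcd(a, 2978) = 1, so its order is φ(2978). φ is multiplicative, with φ(p^e) = p^e − p^(e−1). Factorise 2978 = 2 · 1489. Then
  φ(2978) = (2 − 1) · (1489 − 1) = 1 · 1488 = 1488.
Thus |(Z/2978Z)^*| = 1488.

Final answer: |(Z/2978Z)^*| = 1488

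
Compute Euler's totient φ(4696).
φ is multiplicative, with φ(p^e) = p^e − p^(e−1). Factorise 4696 = 2^3 · 587. Then
  φ(4696) = (2^3 − 2^2) · (587 − 1) = 4 · 586 = 2344.

Final answer: φ(4696) = 2344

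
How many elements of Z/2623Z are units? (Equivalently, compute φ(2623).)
Z/2623Z has φ(2623) = 2520 units

An element a ∈ Z/2623Z is a unit iff gcd(a, 2623) = 1, so the number of units is φ(2623). φ is multiplicative, with φ(p^e) = p^e − p^(e−1). Factorise 2623 = 43 · 61. Then
  φ(2623) = (43 − 1) · (61 − 1) = 42 · 60 = 2520.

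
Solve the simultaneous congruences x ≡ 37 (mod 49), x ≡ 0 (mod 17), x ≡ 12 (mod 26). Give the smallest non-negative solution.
x ≡ 4692 (mod 21658); the representative in [0, 21658) is 4692

The moduli 49, 17, 26 are pairwise coprime, so by the CRT there is a unique solution mod 49·17·26 = 21658.
Solve by successive substitution. Start with x ≡ 37 (mod 49).
  Combine with x ≡ 0 (mod 17): write x = 37 + 49·t and require 37 + 49·t ≡ 0 (mod 17), i.e. 49·t ≡ 0 − 37 ≡ 14 (mod 17). Since 49^(−1) ≡ 8 (mod 17) (49 ≡ 15 (mod 17)), t ≡ 8·14 ≡ 10 (mod 17). So x ≡ 37 + 49·10 = 527 (mod 833).
  Combine with x ≡ 12 (mod 26): write x = 527 + 833·t and require 527 + 833·t ≡ 12 (mod 26), i.e. 833·t ≡ 12 − 527 ≡ 5 (mod 26). Since 833^(−1) ≡ 1 (mod 26) (833 ≡ 1 (mod 26)), t ≡ 1·5 ≡ 5 (mod 26). So x ≡ 527 + 833·5 = 4692 (mod 21658).
Unique solution in [0, 21658): x = 4692.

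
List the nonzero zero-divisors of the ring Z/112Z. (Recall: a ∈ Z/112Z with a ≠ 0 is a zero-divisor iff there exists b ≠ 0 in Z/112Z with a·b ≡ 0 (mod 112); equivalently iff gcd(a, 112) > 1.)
nonzero zero-divisors of Z/112Z = {2, 4, 6, 7, 8, 10, 12, 14, 16, 18, 20, 21, 22, 24, 26, 28, 30, 32, 34, 35, 36, 38, 40, 42, 44, 46, 48, 49, 50, 52, 54, 56, 58, 60, 62, 63, 64, 66, 68, 70, 72, 74, 76, 77, 78, 80, 82, 84, 86, 88, 90, 91, 92, 94, 96, 98, 100, 102, 104, 105, 106, 108, 110}

An element a ∈ Z/112Z (with a ≠ 0) is a zero-divisor iff gcd(a, 112) > 1 (because a is a unit precisely when gcd(a, n) = 1, and in Z/nZ every nonzero, non-unit element is a zero-divisor). Scan a = 1, ..., 111 and keep those with gcd(a, 112) > 1:
  gcd(2, 112) = 2, gcd(4, 112) = 4, gcd(6, 112) = 2, gcd(7, 112) = 7, gcd(8, 112) = 8, gcd(10, 112) = 2, gcd(12, 112) = 4, gcd(14, 112) = 14, gcd(16, 112) = 16, gcd(18, 112) = 2, gcd(20, 112) = 4, gcd(21, 112) = 7, gcd(22, 112) = 2, gcd(24, 112) = 8, gcd(26, 112) = 2, gcd(28, 112) = 28, gcd(30, 112) = 2, gcd(32, 112) = 16, gcd(34, 112) = 2, gcd(35, 112) = 7, gcd(36, 112) = 4, gcd(38, 112) = 2, gcd(40, 112) = 8, gcd(42, 112) = 14, gcd(44, 112) = 4, gcd(46, 112) = 2, gcd(48, 112) = 16, gcd(49, 112) = 7, gcd(50, 112) = 2, gcd(52, 112) = 4, gcd(54, 112) = 2, gcd(56, 112) = 56, gcd(58, 112) = 2, gcd(60, 112) = 4, gcd(62, 112) = 2, gcd(63, 112) = 7, gcd(64, 112) = 16, gcd(66, 112) = 2, gcd(68, 112) = 4, gcd(70, 112) = 14, gcd(72, 112) = 8, gcd(74, 112) = 2, gcd(76, 112) = 4, gcd(77, 112) = 7, gcd(78, 112) = 2, gcd(80, 112) = 16, gcd(82, 112) = 2, gcd(84, 112) = 28, gcd(86, 112) = 2, gcd(88, 112) = 8, gcd(90, 112) = 2, gcd(91, 112) = 7, gcd(92, 112) = 4, gcd(94, 112) = 2, gcd(96, 112) = 16, gcd(98, 112) = 14, gcd(100, 112) = 4, gcd(102, 112) = 2, gcd(104, 112) = 8, gcd(105, 112) = 7, gcd(106, 112) = 2, gcd(108, 112) = 4, gcd(110, 112) = 2.
All other a ∈ {1, ..., 111} have gcd(a, 112) = 1 and are units. So the nonzero zero-divisors are exactly the 63 values of a appearing in this scan.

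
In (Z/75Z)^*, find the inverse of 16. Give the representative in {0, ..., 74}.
Apply the extended Euclidean algorithm to (75, 16), tracking rows (r, s, t) with s·75 + t·16 = r. Each division r_prev = q·r_cur + r_new produces the new row as (previous row) − q·(current row):
  row A: (75, 1, 0)   [1·75 + 0·16 = 75]
  row B: (16, 0, 1)   [0·75 + 1·16 = 16]
  75 = 4·16 + 11   → row C = row A − 4·row B = (11, 1, −4)   [check: 1·75 − 4·16 = 11]
  16 = 1·11 + 5   → row D = row B − 1·row C = (5, −1, 5)   [check: −1·75 + 5·16 = 5]
  11 = 2·5 + 1   → row E = row C − 2·row D = (1, 3, −14)   [check: 3·75 − 14·16 = 1]
  5 = 5·1 + 0   → remainder 0, stop. gcd = 1 (last nonzero row E).
The gcd is 1, so 16 is invertible mod 75. The last nonzero row gives 3·75 − 14·16 = 1, so t = −14. So 16^(−1) ≡ −14 ≡ 61 (mod 75). Verify: 16 · 61 = 976 ≡ 1 (mod 75). ✓

Final answer: 16^(−1) ≡ 61 (mod 75)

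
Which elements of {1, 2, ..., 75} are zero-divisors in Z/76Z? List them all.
An element a ∈ Z/76Z (with a ≠ 0) is a zero-divisor iff gcd(a, 76) > 1 (because a is a unit precisely when gcd(a, n) = 1, and in Z/nZ every nonzero, non-unit element is a zero-divisor). Scan a = 1, ..., 75 and keep those with gcd(a, 76) > 1:
  gcd(2, 76) = 2, gcd(4, 76) = 4, gcd(6, 76) = 2, gcd(8, 76) = 4, gcd(10, 76) = 2, gcd(12, 76) = 4, gcd(14, 76) = 2, gcd(16, 76) = 4, gcd(18, 76) = 2, gcd(19, 76) = 19, gcd(20, 76) = 4, gcd(22, 76) = 2, gcd(24, 76) = 4, gcd(26, 76) = 2, gcd(28, 76) = 4, gcd(30, 76) = 2, gcd(32, 76) = 4, gcd(34, 76) = 2, gcd(36, 76) = 4, gcd(38, 76) = 38, gcd(40, 76) = 4, gcd(42, 76) = 2, gcd(44, 76) = 4, gcd(46, 76) = 2, gcd(48, 76) = 4, gcd(50, 76) = 2, gcd(52, 76) = 4, gcd(54, 76) = 2, gcd(56, 76) = 4, gcd(57, 76) = 19, gcd(58, 76) = 2, gcd(60, 76) = 4, gcd(62, 76) = 2, gcd(64, 76) = 4, gcd(66, 76) = 2, gcd(68, 76) = 4, gcd(70, 76) = 2, gcd(72, 76) = 4, gcd(74, 76) = 2.
All other a ∈ {1, ..., 75} have gcd(a, 76) = 1 and are units. So the nonzero zero-divisors are exactly the 39 values of a appearing in this scan.

Final answer: nonzero zero-divisors of Z/76Z = {2, 4, 6, 8, 10, 12, 14, 16, 18, 19, 20, 22, 24, 26, 28, 30, 32, 34, 36, 38, 40, 42, 44, 46, 48, 50, 52, 54, 56, 57, 58, 60, 62, 64, 66, 68, 70, 72, 74}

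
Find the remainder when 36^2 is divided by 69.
54

Use repeated squaring. Binary(2) = 10. Walk through the bits of the exponent 2 left-to-right: at each bit after the leading one, square the running value, then multiply by 36 if the bit is 1 (always reducing mod 69):
  bit 1 = 1 (leading): start with 36.
  bit 2 = 0: square 36^2 = 1296 ≡ 54 (mod 69).
Final value: 36^2 ≡ 54 (mod 69).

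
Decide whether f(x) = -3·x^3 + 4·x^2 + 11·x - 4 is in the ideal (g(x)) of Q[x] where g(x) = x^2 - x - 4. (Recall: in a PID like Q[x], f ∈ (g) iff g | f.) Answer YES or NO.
In Q[x] the ideal (g) consists of all multiples of g, so f ∈ (g) iff g | f, i.e. iff the remainder of f on division by g is 0. Divide f by g (g is monic, so eliminate the leading term of the running remainder at each step):
  leading term -3·x^3: subtract (-3·x)·g(x) = -3·x^3 + 3·x^2 + 12·x, leaving x^2 - x - 4
  leading term x^2: subtract (1)·g(x) = x^2 - x - 4, leaving 0
The remainder is 0, so f(x) = g(x) · h(x) with h(x) = 1 - 3·x. Hence g | f, i.e. f ∈ (g).

Final answer: YES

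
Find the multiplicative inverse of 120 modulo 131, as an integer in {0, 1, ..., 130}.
Apply the extended Euclidean algorithm to (131, 120), tracking rows (r, s, t) with s·131 + t·120 = r. Each division r_prev = q·r_cur + r_new produces the new row as (previous row) − q·(current row):
  row A: (131, 1, 0)   [1·131 + 0·120 = 131]
  row B: (120, 0, 1)   [0·131 + 1·120 = 120]
  131 = 1·120 + 11   → row C = row A − 1·row B = (11, 1, −1)   [check: 1·131 − 1·120 = 11]
  120 = 10·11 + 10   → row D = row B − 10·row C = (10, −10, 11)   [check: −10·131 + 11·120 = 10]
  11 = 1·10 + 1   → row E = row C − 1·row D = (1, 11, −12)   [check: 11·131 − 12·120 = 1]
  10 = 10·1 + 0   → remainder 0, stop. gcd = 1 (last nonzero row E).
The gcd is 1, so 120 is invertible mod 131. The last nonzero row gives 11·131 − 12·120 = 1, so t = −12. So 120^(−1) ≡ −12 ≡ 119 (mod 131). Verify: 120 · 119 = 14280 ≡ 1 (mod 131). ✓

Final answer: 120^(−1) ≡ 119 (mod 131)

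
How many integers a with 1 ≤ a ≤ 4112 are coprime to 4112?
The number of a ∈ {1, ..., 4112} with gcd(a, 4112) = 1 is by definition Euler's totient φ(4112). φ is multiplicative, with φ(p^e) = p^e − p^(e−1). Factorise 4112 = 2^4 · 257. Then
  φ(4112) = (2^4 − 2^3) · (257 − 1) = 8 · 256 = 2048.
So there are 2048 such integers.

Final answer: 2048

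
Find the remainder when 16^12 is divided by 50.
6

Use repeated squaring. Binary(12) = 1100. Walk through the bits of the exponent 12 left-to-right: at each bit after the leading one, square the running value, then multiply by 16 if the bit is 1 (always reducing mod 50):
  bit 1 = 1 (leading): start with 16.
  bit 2 = 1: square 16^2 = 256 ≡ 6; bit is 1, so multiply 6·16 = 96 ≡ 46 (mod 50).
  bit 3 = 0: square 46^2 = 2116 ≡ 16 (mod 50).
  bit 4 = 0: square 16^2 = 256 ≡ 6 (mod 50).
Final value: 16^12 ≡ 6 (mod 50).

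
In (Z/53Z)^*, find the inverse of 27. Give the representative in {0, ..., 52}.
Apply the extended Euclidean algorithm to (53, 27), tracking rows (r, s, t) with s·53 + t·27 = r. Each division r_prev = q·r_cur + r_new produces the new row as (previous row) − q·(current row):
  row A: (53, 1, 0)   [1·53 + 0·27 = 53]
  row B: (27, 0, 1)   [0·53 + 1·27 = 27]
  53 = 1·27 + 26   → row C = row A − 1·row B = (26, 1, −1)   [check: 1·53 − 1·27 = 26]
  27 = 1·26 + 1   → row D = row B − 1·row C = (1, −1, 2)   [check: −1·53 + 2·27 = 1]
  26 = 26·1 + 0   → remainder 0, stop. gcd = 1 (last nonzero row D).
The gcd is 1, so 27 is invertible mod 53. The last nonzero row gives −1·53 + 2·27 = 1, so t = 2. So 27^(−1) ≡ 2 (mod 53). Verify: 27 · 2 = 54 ≡ 1 (mod 53). ✓

Final answer: 27^(−1) ≡ 2 (mod 53)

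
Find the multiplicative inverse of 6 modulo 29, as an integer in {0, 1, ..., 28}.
6^(−1) ≡ 5 (mod 29)

Apply the extended Euclidean algorithm to (29, 6), tracking rows (r, s, t) with s·29 + t·6 = r. Each division r_prev = q·r_cur + r_new produces the new row as (previous row) − q·(current row):
  row A: (29, 1, 0)   [1·29 + 0·6 = 29]
  row B: (6, 0, 1)   [0·29 + 1·6 = 6]
  29 = 4·6 + 5   → row C = row A − 4·row B = (5, 1, −4)   [check: 1·29 − 4·6 = 5]
  6 = 1·5 + 1   → row D = row B − 1·row C = (1, −1, 5)   [check: −1·29 + 5·6 = 1]
  5 = 5·1 + 0   → remainder 0, stop. gcd = 1 (last nonzero row D).
The gcd is 1, so 6 is invertible mod 29. The last nonzero row gives −1·29 + 5·6 = 1, so t = 5. So 6^(−1) ≡ 5 (mod 29). Verify: 6 · 5 = 30 ≡ 1 (mod 29). ✓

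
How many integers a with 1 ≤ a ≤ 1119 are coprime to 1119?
The number of a ∈ {1, ..., 1119} with gcd(a, 1119) = 1 is by definition Euler's totient φ(1119). φ is multiplicative, with φ(p^e) = p^e − p^(e−1). Factorise 1119 = 3 · 373. Then
  φ(1119) = (3 − 1) · (373 − 1) = 2 · 372 = 744.
So there are 744 such integers.

Final answer: 744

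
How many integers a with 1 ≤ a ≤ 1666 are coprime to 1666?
672

The number of a ∈ {1, ..., 1666} with gcd(a, 1666) = 1 is by definition Euler's totient φ(1666). φ is multiplicative, with φ(p^e) = p^e − p^(e−1). Factorise 1666 = 2 · 7^2 · 17. Then
  φ(1666) = (2 − 1) · (7^2 − 7^1) · (17 − 1) = 1 · 42 · 16 = 672.
So there are 672 such integers.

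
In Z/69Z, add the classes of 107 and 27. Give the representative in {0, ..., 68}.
Reduce the summands first: 107 ≡ 38 (mod 69), so 107 + 27 ≡ 38 + 27 (mod 69). 38 + 27 = 65; 65 = 0·69 + 65, so (107 + 27) mod 69 = 65.

Final answer: 65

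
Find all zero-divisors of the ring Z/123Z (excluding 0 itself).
nonzero zero-divisors of Z/123Z = {3, 6, 9, 12, 15, 18, 21, 24, 27, 30, 33, 36, 39, 41, 42, 45, 48, 51, 54, 57, 60, 63, 66, 69, 72, 75, 78, 81, 82, 84, 87, 90, 93, 96, 99, 102, 105, 108, 111, 114, 117, 120}

An element a ∈ Z/123Z (with a ≠ 0) is a zero-divisor iff gcd(a, 123) > 1 (because a is a unit precisely when gcd(a, n) = 1, and in Z/nZ every nonzero, non-unit element is a zero-divisor). Scan a = 1, ..., 122 and keep those with gcd(a, 123) > 1:
  gcd(3, 123) = 3, gcd(6, 123) = 3, gcd(9, 123) = 3, gcd(12, 123) = 3, gcd(15, 123) = 3, gcd(18, 123) = 3, gcd(21, 123) = 3, gcd(24, 123) = 3, gcd(27, 123) = 3, gcd(30, 123) = 3, gcd(33, 123) = 3, gcd(36, 123) = 3, gcd(39, 123) = 3, gcd(41, 123) = 41, gcd(42, 123) = 3, gcd(45, 123) = 3, gcd(48, 123) = 3, gcd(51, 123) = 3, gcd(54, 123) = 3, gcd(57, 123) = 3, gcd(60, 123) = 3, gcd(63, 123) = 3, gcd(66, 123) = 3, gcd(69, 123) = 3, gcd(72, 123) = 3, gcd(75, 123) = 3, gcd(78, 123) = 3, gcd(81, 123) = 3, gcd(82, 123) = 41, gcd(84, 123) = 3, gcd(87, 123) = 3, gcd(90, 123) = 3, gcd(93, 123) = 3, gcd(96, 123) = 3, gcd(99, 123) = 3, gcd(102, 123) = 3, gcd(105, 123) = 3, gcd(108, 123) = 3, gcd(111, 123) = 3, gcd(114, 123) = 3, gcd(117, 123) = 3, gcd(120, 123) = 3.
All other a ∈ {1, ..., 122} have gcd(a, 123) = 1 and are units. So the nonzero zero-divisors are exactly the 42 values of a appearing in this scan.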